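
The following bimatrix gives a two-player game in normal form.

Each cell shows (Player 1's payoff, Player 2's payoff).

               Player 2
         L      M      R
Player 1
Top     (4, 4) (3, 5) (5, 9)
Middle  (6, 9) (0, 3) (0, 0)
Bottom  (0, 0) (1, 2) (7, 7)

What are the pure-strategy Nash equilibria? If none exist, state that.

For each player, find the best response to each opponent profile; mutual best responses are the pure NE.
Player 1 against L: payoffs 4, 6, 0 → best response Middle.
Player 1 against M: payoffs 3, 0, 1 → best response Top.
Player 1 against R: payoffs 5, 0, 7 → best response Bottom.
Player 2 against Top: payoffs 4, 5, 9 → best response R.
Player 2 against Middle: payoffs 9, 3, 0 → best response L.
Player 2 against Bottom: payoffs 0, 2, 7 → best response R.
Mutual best responses: (Middle, L); (Bottom, R).

Pure-strategy Nash equilibria: (Middle, L); (Bottom, R)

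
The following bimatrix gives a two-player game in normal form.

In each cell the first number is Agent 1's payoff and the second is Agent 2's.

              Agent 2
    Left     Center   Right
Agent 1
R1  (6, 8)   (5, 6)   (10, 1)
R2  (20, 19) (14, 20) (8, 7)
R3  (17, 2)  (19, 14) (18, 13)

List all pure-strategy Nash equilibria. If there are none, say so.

The unique pure-strategy Nash equilibrium is (R3, Center).

Agent 1 against Left: payoffs 6, 20, 17 → best response R2.
Agent 1 against Center: payoffs 5, 14, 19 → best response R3.
Agent 1 against Right: payoffs 10, 8, 18 → best response R3.
Agent 2 against R1: payoffs 8, 6, 1 → best response Left.
Agent 2 against R2: payoffs 19, 20, 7 → best response Center.
Agent 2 against R3: payoffs 2, 14, 13 → best response Center.
Mutual best responses: (R3, Center).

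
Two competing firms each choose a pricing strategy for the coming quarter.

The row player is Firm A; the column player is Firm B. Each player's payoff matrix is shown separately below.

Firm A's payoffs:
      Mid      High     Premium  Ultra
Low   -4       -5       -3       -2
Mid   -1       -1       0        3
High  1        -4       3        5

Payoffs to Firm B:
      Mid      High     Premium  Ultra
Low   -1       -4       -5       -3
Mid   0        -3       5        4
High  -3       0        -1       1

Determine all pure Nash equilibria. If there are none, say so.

Pure NE: (High, Ultra)

For each strategy profile, look for a profitable unilateral deviation.
(Low, Mid): Firm A can switch to Mid (-4 → -1). Not NE.
(Low, High): Firm A can switch to Mid (-5 → -1). Not NE.
(Low, Premium): Firm A can switch to Mid (-3 → 0). Not NE.
(Low, Ultra): Firm A can switch to Mid (-2 → 3). Not NE.
(Mid, Mid): Firm A can switch to High (-1 → 1). Not NE.
(Mid, High): Firm B can switch to Mid (-3 → 0). Not NE.
(Mid, Premium): Firm A can switch to High (0 → 3). Not NE.
(Mid, Ultra): Firm A can switch to High (3 → 5). Not NE.
(High, Mid): Firm B can switch to High (-3 → 0). Not NE.
(High, High): Firm A can switch to Mid (-4 → -1). Not NE.
(High, Ultra): Firm A gets 5, best alternative 3; Firm B gets 1, best alternative 0. No profitable deviation — NE.
(The remaining 1 profile has a profitable deviation by the same check.)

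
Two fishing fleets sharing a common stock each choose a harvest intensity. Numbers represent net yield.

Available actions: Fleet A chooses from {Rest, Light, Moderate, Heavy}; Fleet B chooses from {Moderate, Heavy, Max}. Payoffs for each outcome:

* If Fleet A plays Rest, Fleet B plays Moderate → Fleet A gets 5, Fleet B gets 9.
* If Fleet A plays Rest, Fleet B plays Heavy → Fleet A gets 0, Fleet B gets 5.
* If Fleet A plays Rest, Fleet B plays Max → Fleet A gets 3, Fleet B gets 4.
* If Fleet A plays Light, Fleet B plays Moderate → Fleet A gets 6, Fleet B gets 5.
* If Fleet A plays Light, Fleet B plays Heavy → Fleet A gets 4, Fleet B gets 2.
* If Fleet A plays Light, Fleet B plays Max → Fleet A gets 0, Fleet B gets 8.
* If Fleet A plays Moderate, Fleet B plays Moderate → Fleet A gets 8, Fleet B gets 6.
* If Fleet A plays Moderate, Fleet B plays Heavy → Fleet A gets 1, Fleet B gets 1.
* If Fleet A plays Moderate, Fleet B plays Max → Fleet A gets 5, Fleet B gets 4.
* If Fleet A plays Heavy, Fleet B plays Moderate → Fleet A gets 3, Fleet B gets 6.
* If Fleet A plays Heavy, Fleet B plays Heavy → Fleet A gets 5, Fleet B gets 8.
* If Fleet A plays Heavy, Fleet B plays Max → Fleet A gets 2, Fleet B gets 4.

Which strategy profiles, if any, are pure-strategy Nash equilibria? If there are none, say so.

(Moderate, Moderate), (Heavy, Heavy)

Mark each player's best response to every combination of opponents' strategies; a profile where every player is best-responding is a pure Nash equilibrium.
Fleet A against Moderate: payoffs 5, 6, 8, 3 → best response Moderate.
Fleet A against Heavy: payoffs 0, 4, 1, 5 → best response Heavy.
Fleet A against Max: payoffs 3, 0, 5, 2 → best response Moderate.
Fleet B against Rest: payoffs 9, 5, 4 → best response Moderate.
Fleet B against Light: payoffs 5, 2, 8 → best response Max.
Fleet B against Moderate: payoffs 6, 1, 4 → best response Moderate.
Fleet B against Heavy: payoffs 6, 8, 4 → best response Heavy.
Mutual best responses: (Moderate, Moderate); (Heavy, Heavy).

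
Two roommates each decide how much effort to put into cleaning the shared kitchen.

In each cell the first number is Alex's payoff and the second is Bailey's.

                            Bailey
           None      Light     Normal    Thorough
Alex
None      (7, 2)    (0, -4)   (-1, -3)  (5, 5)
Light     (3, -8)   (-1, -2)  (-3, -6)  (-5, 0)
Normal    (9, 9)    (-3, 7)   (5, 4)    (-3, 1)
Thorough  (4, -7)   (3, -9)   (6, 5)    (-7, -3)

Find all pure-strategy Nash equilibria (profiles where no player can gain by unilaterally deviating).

For each player, find the best response to each opponent profile; mutual best responses are the pure NE.
Alex against None: payoffs 7, 3, 9, 4 → best response Normal.
Alex against Light: payoffs 0, -1, -3, 3 → best response Thorough.
Alex against Normal: payoffs -1, -3, 5, 6 → best response Thorough.
Alex against Thorough: payoffs 5, -5, -3, -7 → best response None.
Bailey against None: payoffs 2, -4, -3, 5 → best response Thorough.
Bailey against Light: payoffs -8, -2, -6, 0 → best response Thorough.
Bailey against Normal: payoffs 9, 7, 4, 1 → best response None.
Bailey against Thorough: payoffs -7, -9, 5, -3 → best response Normal.
Mutual best responses: (None, Thorough); (Normal, None); (Thorough, Normal).

(None, Thorough), (Normal, None), (Thorough, Normal)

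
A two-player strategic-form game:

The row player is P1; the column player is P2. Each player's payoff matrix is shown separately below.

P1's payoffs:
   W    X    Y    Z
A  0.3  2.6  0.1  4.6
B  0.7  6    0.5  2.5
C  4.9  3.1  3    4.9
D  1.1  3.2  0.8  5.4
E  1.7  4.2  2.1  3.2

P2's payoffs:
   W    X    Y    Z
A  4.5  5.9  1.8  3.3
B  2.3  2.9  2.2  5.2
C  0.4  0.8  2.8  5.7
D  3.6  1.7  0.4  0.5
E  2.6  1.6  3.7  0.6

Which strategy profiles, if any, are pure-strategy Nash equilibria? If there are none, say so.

For each player, find the best response to each opponent profile; mutual best responses are the pure NE.
P1 against W: payoffs 0.3, 0.7, 4.9, 1.1, 1.7 → best response C.
P1 against X: payoffs 2.6, 6, 3.1, 3.2, 4.2 → best response B.
P1 against Y: payoffs 0.1, 0.5, 3, 0.8, 2.1 → best response C.
P1 against Z: payoffs 4.6, 2.5, 4.9, 5.4, 3.2 → best response D.
P2 against A: payoffs 4.5, 5.9, 1.8, 3.3 → best response X.
P2 against B: payoffs 2.3, 2.9, 2.2, 5.2 → best response Z.
P2 against C: payoffs 0.4, 0.8, 2.8, 5.7 → best response Z.
P2 against D: payoffs 3.6, 1.7, 0.4, 0.5 → best response W.
P2 against E: payoffs 2.6, 1.6, 3.7, 0.6 → best response Y.
No profile is a mutual best response for all players.

There is no pure-strategy Nash equilibrium.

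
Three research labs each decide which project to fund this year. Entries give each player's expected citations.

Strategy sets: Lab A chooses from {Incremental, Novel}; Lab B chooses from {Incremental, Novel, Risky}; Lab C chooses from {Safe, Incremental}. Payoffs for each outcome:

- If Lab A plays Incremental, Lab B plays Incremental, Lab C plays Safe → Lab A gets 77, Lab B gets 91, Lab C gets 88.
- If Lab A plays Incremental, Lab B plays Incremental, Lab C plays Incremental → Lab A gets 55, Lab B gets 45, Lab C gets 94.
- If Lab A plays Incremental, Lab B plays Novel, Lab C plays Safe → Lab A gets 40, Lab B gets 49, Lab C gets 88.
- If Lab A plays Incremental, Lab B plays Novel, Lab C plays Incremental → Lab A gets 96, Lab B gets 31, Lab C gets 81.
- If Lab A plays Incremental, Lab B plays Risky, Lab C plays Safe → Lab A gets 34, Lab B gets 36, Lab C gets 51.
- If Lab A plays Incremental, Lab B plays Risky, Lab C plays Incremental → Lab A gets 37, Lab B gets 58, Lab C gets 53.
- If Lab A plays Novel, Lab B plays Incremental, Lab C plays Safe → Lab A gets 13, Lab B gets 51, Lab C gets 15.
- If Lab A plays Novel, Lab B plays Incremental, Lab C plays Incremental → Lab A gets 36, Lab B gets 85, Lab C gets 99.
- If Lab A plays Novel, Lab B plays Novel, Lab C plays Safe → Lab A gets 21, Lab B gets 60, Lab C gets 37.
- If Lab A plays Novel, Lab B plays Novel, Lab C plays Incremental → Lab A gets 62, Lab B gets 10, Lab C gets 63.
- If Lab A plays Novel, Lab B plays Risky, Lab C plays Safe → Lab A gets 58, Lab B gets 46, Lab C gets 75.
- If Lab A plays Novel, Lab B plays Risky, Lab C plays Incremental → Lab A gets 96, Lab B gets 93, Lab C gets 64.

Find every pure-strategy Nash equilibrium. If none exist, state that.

Lab A against (Incremental, Safe): payoffs 77, 13 → best response Incremental.
Lab A against (Incremental, Incremental): payoffs 55, 36 → best response Incremental.
Lab A against (Novel, Safe): payoffs 40, 21 → best response Incremental.
Lab A against (Novel, Incremental): payoffs 96, 62 → best response Incremental.
Lab A against (Risky, Safe): payoffs 34, 58 → best response Novel.
Lab A against (Risky, Incremental): payoffs 37, 96 → best response Novel.
Lab B against (Incremental, Safe): payoffs 91, 49, 36 → best response Incremental.
Lab B against (Incremental, Incremental): payoffs 45, 31, 58 → best response Risky.
Lab B against (Novel, Safe): payoffs 51, 60, 46 → best response Novel.
Lab B against (Novel, Incremental): payoffs 85, 10, 93 → best response Risky.
Lab C against (Incremental, Incremental): payoffs 88, 94 → best response Incremental.
Lab C against (Incremental, Novel): payoffs 88, 81 → best response Safe.
Lab C against (Incremental, Risky): payoffs 51, 53 → best response Incremental.
Lab C against (Novel, Incremental): payoffs 15, 99 → best response Incremental.
Lab C against (Novel, Novel): payoffs 37, 63 → best response Incremental.
Lab C against (Novel, Risky): payoffs 75, 64 → best response Safe.
No profile is a mutual best response for all players.

none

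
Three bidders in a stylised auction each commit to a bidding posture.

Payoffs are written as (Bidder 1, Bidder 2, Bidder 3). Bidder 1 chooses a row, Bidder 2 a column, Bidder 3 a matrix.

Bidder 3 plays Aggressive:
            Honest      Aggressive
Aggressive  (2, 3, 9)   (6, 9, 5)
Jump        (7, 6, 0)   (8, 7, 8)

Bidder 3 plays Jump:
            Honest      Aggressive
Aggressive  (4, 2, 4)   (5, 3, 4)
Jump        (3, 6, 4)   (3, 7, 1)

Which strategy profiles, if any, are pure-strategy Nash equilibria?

Bidder 1 against (Honest, Aggressive): payoffs 2, 7 → best response Jump.
Bidder 1 against (Honest, Jump): payoffs 4, 3 → best response Aggressive.
Bidder 1 against (Aggressive, Aggressive): payoffs 6, 8 → best response Jump.
Bidder 1 against (Aggressive, Jump): payoffs 5, 3 → best response Aggressive.
Bidder 2 against (Aggressive, Aggressive): payoffs 3, 9 → best response Aggressive.
Bidder 2 against (Aggressive, Jump): payoffs 2, 3 → best response Aggressive.
Bidder 2 against (Jump, Aggressive): payoffs 6, 7 → best response Aggressive.
Bidder 2 against (Jump, Jump): payoffs 6, 7 → best response Aggressive.
Bidder 3 against (Aggressive, Honest): payoffs 9, 4 → best response Aggressive.
Bidder 3 against (Aggressive, Aggressive): payoffs 5, 4 → best response Aggressive.
Bidder 3 against (Jump, Honest): payoffs 0, 4 → best response Jump.
Bidder 3 against (Jump, Aggressive): payoffs 8, 1 → best response Aggressive.
Mutual best responses: (Jump, Aggressive, Aggressive).

(Jump, Aggressive, Aggressive)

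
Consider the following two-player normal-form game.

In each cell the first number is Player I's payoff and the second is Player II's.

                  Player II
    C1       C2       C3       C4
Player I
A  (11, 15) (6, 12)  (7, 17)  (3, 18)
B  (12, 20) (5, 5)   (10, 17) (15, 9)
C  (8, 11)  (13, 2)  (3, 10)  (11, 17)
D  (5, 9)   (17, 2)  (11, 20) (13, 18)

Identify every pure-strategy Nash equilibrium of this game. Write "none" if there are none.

(A, C1): Player I can switch to B (11 → 12). Not NE.
(A, C2): Player I can switch to C (6 → 13). Not NE.
(A, C3): Player I can switch to B (7 → 10). Not NE.
(A, C4): Player I can switch to B (3 → 15). Not NE.
(B, C1): Player I gets 12, best alternative 11; Player II gets 20, best alternative 17. No profitable deviation — NE.
(B, C2): Player I can switch to A (5 → 6). Not NE.
(B, C3): Player I can switch to D (10 → 11). Not NE.
(B, C4): Player II can switch to C1 (9 → 20). Not NE.
(C, C1): Player I can switch to A (8 → 11). Not NE.
(D, C3): Player I gets 11, best alternative 10; Player II gets 20, best alternative 18. No profitable deviation — NE.
(The remaining 6 profiles each have a profitable deviation by the same check.)

The pure Nash equilibria are (B, C1) and (D, C3).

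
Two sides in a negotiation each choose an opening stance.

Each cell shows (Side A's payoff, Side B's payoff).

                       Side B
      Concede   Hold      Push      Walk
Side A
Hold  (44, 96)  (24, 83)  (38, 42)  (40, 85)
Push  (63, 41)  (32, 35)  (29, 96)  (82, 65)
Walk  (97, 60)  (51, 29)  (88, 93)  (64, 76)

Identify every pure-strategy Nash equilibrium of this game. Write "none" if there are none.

Pure NE: (Walk, Push)

Side A against Concede: payoffs 44, 63, 97 → best response Walk.
Side A against Hold: payoffs 24, 32, 51 → best response Walk.
Side A against Push: payoffs 38, 29, 88 → best response Walk.
Side A against Walk: payoffs 40, 82, 64 → best response Push.
Side B against Hold: payoffs 96, 83, 42, 85 → best response Concede.
Side B against Push: payoffs 41, 35, 96, 65 → best response Push.
Side B against Walk: payoffs 60, 29, 93, 76 → best response Push.
Mutual best responses: (Walk, Push).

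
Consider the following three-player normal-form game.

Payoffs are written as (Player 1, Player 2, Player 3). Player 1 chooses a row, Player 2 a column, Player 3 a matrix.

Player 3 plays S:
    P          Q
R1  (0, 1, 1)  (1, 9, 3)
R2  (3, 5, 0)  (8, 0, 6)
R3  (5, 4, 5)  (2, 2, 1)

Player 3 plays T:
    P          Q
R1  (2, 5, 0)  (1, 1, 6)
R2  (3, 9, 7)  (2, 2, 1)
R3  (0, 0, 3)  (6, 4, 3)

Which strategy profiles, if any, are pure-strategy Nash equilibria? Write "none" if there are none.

(R1, P, S): Player 1 can switch to R2 (0 → 3). Not NE.
(R1, P, T): Player 1 can switch to R2 (2 → 3). Not NE.
(R1, Q, S): Player 1 can switch to R2 (1 → 8). Not NE.
(R1, Q, T): Player 1 can switch to R2 (1 → 2). Not NE.
(R2, P, S): Player 1 can switch to R3 (3 → 5). Not NE.
(R2, P, T): Player 1 gets 3, best alternative 2; Player 2 gets 9, best alternative 2; Player 3 gets 7, best alternative 0. No profitable deviation — NE.
(R2, Q, S): Player 2 can switch to P (0 → 5). Not NE.
(R2, Q, T): Player 1 can switch to R3 (2 → 6). Not NE.
(R3, P, S): Player 1 gets 5, best alternative 3; Player 2 gets 4, best alternative 2; Player 3 gets 5, best alternative 3. No profitable deviation — NE.
(R3, P, T): Player 1 can switch to R1 (0 → 2). Not NE.
(R3, Q, T): Player 1 gets 6, best alternative 2; Player 2 gets 4, best alternative 0; Player 3 gets 3, best alternative 1. No profitable deviation — NE.
(The remaining 1 profile has a profitable deviation by the same check.)

Pure-strategy Nash equilibria: (R2, P, T); (R3, P, S); (R3, Q, T)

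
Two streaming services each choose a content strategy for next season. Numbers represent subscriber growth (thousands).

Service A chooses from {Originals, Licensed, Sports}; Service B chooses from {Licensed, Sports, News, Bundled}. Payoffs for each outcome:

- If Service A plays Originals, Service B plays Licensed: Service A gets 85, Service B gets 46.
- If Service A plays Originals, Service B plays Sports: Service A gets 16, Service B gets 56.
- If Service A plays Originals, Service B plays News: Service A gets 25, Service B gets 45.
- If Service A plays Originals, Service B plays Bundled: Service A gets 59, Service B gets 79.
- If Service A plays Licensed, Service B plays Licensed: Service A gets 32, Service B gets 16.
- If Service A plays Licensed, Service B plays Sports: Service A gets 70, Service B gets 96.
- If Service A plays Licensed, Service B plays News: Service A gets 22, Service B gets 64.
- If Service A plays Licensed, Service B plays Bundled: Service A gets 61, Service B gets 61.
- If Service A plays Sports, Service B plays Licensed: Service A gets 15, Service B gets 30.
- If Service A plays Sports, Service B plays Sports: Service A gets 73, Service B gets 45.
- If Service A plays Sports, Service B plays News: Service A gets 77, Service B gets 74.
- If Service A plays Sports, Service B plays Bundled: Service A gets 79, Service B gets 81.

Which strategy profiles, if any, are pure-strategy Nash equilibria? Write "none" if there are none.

For each strategy profile, look for a profitable unilateral deviation.
(Originals, Licensed): Service B can switch to Sports (46 → 56). Not NE.
(Originals, Sports): Service A can switch to Licensed (16 → 70). Not NE.
(Originals, News): Service A can switch to Sports (25 → 77). Not NE.
(Originals, Bundled): Service A can switch to Licensed (59 → 61). Not NE.
(Licensed, Licensed): Service A can switch to Originals (32 → 85). Not NE.
(Licensed, Sports): Service A can switch to Sports (70 → 73). Not NE.
(Licensed, News): Service A can switch to Originals (22 → 25). Not NE.
(Licensed, Bundled): Service A can switch to Sports (61 → 79). Not NE.
(Sports, Bundled): Service A gets 79, best alternative 61; Service B gets 81, best alternative 74. No profitable deviation — NE.
(The remaining 3 profiles each have a profitable deviation by the same check.)

(Sports, Bundled)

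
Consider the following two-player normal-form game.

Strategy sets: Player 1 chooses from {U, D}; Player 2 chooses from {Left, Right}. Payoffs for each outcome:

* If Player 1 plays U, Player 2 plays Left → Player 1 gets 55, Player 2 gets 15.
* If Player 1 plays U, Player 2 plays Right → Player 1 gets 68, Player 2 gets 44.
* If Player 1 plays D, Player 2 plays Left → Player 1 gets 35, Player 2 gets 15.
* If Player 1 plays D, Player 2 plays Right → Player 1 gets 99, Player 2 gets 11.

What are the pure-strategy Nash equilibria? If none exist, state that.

none

(U, Left): Player 2 can switch to Right (15 → 44). Not NE.
(U, Right): Player 1 can switch to D (68 → 99). Not NE.
(D, Left): Player 1 can switch to U (35 → 55). Not NE.
(D, Right): Player 2 can switch to Left (11 → 15). Not NE.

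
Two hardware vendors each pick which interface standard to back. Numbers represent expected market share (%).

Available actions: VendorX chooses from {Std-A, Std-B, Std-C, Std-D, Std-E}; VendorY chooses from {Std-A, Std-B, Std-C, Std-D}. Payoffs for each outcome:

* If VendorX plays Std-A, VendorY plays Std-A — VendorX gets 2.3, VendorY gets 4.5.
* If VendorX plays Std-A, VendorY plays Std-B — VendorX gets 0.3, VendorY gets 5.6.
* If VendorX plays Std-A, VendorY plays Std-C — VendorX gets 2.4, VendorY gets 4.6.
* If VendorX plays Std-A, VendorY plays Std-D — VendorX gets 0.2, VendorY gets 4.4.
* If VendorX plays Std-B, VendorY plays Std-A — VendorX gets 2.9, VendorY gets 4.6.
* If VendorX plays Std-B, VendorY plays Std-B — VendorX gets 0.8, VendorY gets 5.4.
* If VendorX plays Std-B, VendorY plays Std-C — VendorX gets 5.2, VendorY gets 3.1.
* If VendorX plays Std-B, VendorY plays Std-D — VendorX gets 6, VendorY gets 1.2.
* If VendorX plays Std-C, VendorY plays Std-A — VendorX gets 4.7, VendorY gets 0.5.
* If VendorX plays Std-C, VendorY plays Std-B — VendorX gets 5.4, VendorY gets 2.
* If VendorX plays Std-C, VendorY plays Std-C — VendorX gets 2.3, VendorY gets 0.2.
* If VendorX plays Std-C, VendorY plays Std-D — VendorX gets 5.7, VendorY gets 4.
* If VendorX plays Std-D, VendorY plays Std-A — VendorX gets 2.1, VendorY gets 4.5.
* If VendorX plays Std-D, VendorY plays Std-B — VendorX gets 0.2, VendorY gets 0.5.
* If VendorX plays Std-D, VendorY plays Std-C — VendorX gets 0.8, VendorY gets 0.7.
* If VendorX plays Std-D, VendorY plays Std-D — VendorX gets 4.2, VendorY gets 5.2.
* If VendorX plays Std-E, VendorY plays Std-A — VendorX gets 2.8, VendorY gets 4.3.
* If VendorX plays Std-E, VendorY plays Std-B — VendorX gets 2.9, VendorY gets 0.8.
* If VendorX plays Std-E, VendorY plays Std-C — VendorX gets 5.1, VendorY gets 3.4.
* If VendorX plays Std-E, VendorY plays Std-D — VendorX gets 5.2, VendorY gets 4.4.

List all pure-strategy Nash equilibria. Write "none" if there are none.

No pure-strategy Nash equilibrium.

For each player, find the best response to each opponent profile; mutual best responses are the pure NE.
VendorX against Std-A: payoffs 2.3, 2.9, 4.7, 2.1, 2.8 → best response Std-C.
VendorX against Std-B: payoffs 0.3, 0.8, 5.4, 0.2, 2.9 → best response Std-C.
VendorX against Std-C: payoffs 2.4, 5.2, 2.3, 0.8, 5.1 → best response Std-B.
VendorX against Std-D: payoffs 0.2, 6, 5.7, 4.2, 5.2 → best response Std-B.
VendorY against Std-A: payoffs 4.5, 5.6, 4.6, 4.4 → best response Std-B.
VendorY against Std-B: payoffs 4.6, 5.4, 3.1, 1.2 → best response Std-B.
VendorY against Std-C: payoffs 0.5, 2, 0.2, 4 → best response Std-D.
VendorY against Std-D: payoffs 4.5, 0.5, 0.7, 5.2 → best response Std-D.
VendorY against Std-E: payoffs 4.3, 0.8, 3.4, 4.4 → best response Std-D.
No profile is a mutual best response for all players.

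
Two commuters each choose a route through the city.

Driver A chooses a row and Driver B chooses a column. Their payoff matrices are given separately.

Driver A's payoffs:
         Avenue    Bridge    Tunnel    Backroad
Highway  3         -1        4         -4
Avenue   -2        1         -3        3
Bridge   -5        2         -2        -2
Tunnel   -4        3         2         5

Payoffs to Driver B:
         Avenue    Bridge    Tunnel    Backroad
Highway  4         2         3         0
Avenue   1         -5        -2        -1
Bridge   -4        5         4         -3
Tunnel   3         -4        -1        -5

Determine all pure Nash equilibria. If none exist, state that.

The unique pure-strategy Nash equilibrium is (Highway, Avenue).

For each player, find the best response to each opponent profile; mutual best responses are the pure NE.
Driver A against Avenue: payoffs 3, -2, -5, -4 → best response Highway.
Driver A against Bridge: payoffs -1, 1, 2, 3 → best response Tunnel.
Driver A against Tunnel: payoffs 4, -3, -2, 2 → best response Highway.
Driver A against Backroad: payoffs -4, 3, -2, 5 → best response Tunnel.
Driver B against Highway: payoffs 4, 2, 3, 0 → best response Avenue.
Driver B against Avenue: payoffs 1, -5, -2, -1 → best response Avenue.
Driver B against Bridge: payoffs -4, 5, 4, -3 → best response Bridge.
Driver B against Tunnel: payoffs 3, -4, -1, -5 → best response Avenue.
Mutual best responses: (Highway, Avenue).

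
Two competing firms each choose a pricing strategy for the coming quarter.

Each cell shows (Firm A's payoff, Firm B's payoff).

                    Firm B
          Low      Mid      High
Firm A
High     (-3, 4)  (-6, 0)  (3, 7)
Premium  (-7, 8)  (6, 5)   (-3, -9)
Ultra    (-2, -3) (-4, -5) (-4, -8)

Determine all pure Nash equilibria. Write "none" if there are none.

Pure-strategy Nash equilibria: (High, High), (Ultra, Low)

(High, Low): Firm A can switch to Ultra (-3 → -2). Not NE.
(High, Mid): Firm A can switch to Premium (-6 → 6). Not NE.
(High, High): Firm A gets 3, best alternative -3; Firm B gets 7, best alternative 4. No profitable deviation — NE.
(Premium, Low): Firm A can switch to High (-7 → -3). Not NE.
(Premium, Mid): Firm B can switch to Low (5 → 8). Not NE.
(Premium, High): Firm A can switch to High (-3 → 3). Not NE.
(Ultra, Low): Firm A gets -2, best alternative -3; Firm B gets -3, best alternative -5. No profitable deviation — NE.
(Ultra, Mid): Firm A can switch to Premium (-4 → 6). Not NE.
(Ultra, High): Firm A can switch to High (-4 → 3). Not NE.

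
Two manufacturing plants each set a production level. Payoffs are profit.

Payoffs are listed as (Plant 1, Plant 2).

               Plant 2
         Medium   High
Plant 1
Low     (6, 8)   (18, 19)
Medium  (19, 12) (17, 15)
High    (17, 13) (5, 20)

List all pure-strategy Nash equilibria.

(Low, Medium): Plant 1 can switch to Medium (6 → 19). Not NE.
(Low, High): Plant 1 gets 18, best alternative 17; Plant 2 gets 19, best alternative 8. No profitable deviation — NE.
(Medium, Medium): Plant 2 can switch to High (12 → 15). Not NE.
(Medium, High): Plant 1 can switch to Low (17 → 18). Not NE.
(High, Medium): Plant 1 can switch to Medium (17 → 19). Not NE.
(High, High): Plant 1 can switch to Low (5 → 18). Not NE.

The unique pure-strategy Nash equilibrium is (Low, High).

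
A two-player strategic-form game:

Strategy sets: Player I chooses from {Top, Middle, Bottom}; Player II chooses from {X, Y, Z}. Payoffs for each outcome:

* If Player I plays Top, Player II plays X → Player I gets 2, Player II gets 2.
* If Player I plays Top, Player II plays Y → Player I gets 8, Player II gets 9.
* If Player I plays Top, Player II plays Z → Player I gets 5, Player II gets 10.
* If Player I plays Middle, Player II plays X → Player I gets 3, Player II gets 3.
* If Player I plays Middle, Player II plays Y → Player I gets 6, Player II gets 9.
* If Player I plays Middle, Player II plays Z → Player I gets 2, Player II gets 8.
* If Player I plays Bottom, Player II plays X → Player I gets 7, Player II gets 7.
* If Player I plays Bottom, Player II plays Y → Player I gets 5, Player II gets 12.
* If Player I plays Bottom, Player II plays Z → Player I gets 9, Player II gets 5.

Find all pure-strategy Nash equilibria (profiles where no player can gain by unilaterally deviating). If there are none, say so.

This game has no pure Nash equilibrium.

(Top, X): Player I can switch to Middle (2 → 3). Not NE.
(Top, Y): Player II can switch to Z (9 → 10). Not NE.
(Top, Z): Player I can switch to Bottom (5 → 9). Not NE.
(Middle, X): Player I can switch to Bottom (3 → 7). Not NE.
(Middle, Y): Player I can switch to Top (6 → 8). Not NE.
(Middle, Z): Player I can switch to Top (2 → 5). Not NE.
(Bottom, X): Player II can switch to Y (7 → 12). Not NE.
(Bottom, Y): Player I can switch to Top (5 → 8). Not NE.
(Bottom, Z): Player II can switch to X (5 → 7). Not NE.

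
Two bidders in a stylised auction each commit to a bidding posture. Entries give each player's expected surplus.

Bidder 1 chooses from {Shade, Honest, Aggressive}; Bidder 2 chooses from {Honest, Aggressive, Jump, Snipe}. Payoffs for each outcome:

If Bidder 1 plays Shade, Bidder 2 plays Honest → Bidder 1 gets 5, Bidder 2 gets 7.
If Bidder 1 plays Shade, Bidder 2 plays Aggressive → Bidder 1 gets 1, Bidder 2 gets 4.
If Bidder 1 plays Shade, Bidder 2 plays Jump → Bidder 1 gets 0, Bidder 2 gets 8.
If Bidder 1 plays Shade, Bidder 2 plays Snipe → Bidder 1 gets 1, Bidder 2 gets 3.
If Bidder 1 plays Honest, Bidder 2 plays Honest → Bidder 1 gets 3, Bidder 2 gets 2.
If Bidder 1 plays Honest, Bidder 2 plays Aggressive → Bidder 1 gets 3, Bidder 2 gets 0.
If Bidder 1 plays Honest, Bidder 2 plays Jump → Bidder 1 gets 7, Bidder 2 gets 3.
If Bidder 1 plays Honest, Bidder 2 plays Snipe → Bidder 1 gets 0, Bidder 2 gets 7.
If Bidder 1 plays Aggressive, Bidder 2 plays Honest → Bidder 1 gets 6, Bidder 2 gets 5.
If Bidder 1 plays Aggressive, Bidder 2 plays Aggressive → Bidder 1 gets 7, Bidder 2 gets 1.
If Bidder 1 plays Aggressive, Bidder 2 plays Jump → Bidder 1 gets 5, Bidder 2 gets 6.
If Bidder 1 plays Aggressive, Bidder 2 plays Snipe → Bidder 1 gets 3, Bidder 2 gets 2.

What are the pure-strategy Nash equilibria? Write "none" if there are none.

No pure-strategy Nash equilibrium.

For each player, find the best response to each opponent profile; mutual best responses are the pure NE.
Bidder 1 against Honest: payoffs 5, 3, 6 → best response Aggressive.
Bidder 1 against Aggressive: payoffs 1, 3, 7 → best response Aggressive.
Bidder 1 against Jump: payoffs 0, 7, 5 → best response Honest.
Bidder 1 against Snipe: payoffs 1, 0, 3 → best response Aggressive.
Bidder 2 against Shade: payoffs 7, 4, 8, 3 → best response Jump.
Bidder 2 against Honest: payoffs 2, 0, 3, 7 → best response Snipe.
Bidder 2 against Aggressive: payoffs 5, 1, 6, 2 → best response Jump.
No profile is a mutual best response for all players.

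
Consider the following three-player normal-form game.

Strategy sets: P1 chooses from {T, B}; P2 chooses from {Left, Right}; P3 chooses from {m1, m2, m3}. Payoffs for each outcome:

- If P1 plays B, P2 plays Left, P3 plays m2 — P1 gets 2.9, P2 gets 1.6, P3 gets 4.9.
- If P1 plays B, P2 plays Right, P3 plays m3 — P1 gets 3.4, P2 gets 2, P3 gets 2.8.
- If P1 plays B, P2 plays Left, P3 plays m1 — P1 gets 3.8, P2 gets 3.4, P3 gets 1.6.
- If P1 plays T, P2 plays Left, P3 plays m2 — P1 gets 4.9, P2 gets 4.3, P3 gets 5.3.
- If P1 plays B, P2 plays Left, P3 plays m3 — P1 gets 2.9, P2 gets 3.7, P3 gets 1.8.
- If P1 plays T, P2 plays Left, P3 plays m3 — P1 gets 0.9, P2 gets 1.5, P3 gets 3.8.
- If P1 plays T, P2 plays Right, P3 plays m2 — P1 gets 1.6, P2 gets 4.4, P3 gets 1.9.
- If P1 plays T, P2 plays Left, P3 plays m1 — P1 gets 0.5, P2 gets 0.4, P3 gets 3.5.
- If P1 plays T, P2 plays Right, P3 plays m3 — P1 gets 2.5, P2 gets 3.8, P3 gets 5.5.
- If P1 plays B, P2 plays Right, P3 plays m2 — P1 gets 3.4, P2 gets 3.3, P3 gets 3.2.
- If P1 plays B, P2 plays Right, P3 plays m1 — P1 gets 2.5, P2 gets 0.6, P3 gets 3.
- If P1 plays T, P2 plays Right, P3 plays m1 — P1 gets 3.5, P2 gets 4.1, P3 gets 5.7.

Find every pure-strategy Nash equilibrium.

P1 against (Left, m1): payoffs 0.5, 3.8 → best response B.
P1 against (Left, m2): payoffs 4.9, 2.9 → best response T.
P1 against (Left, m3): payoffs 0.9, 2.9 → best response B.
P1 against (Right, m1): payoffs 3.5, 2.5 → best response T.
P1 against (Right, m2): payoffs 1.6, 3.4 → best response B.
P1 against (Right, m3): payoffs 2.5, 3.4 → best response B.
P2 against (T, m1): payoffs 0.4, 4.1 → best response Right.
P2 against (T, m2): payoffs 4.3, 4.4 → best response Right.
P2 against (T, m3): payoffs 1.5, 3.8 → best response Right.
P2 against (B, m1): payoffs 3.4, 0.6 → best response Left.
P2 against (B, m2): payoffs 1.6, 3.3 → best response Right.
P2 against (B, m3): payoffs 3.7, 2 → best response Left.
P3 against (T, Left): payoffs 3.5, 5.3, 3.8 → best response m2.
P3 against (T, Right): payoffs 5.7, 1.9, 5.5 → best response m1.
P3 against (B, Left): payoffs 1.6, 4.9, 1.8 → best response m2.
P3 against (B, Right): payoffs 3, 3.2, 2.8 → best response m2.
Mutual best responses: (T, Right, m1); (B, Right, m2).

The pure Nash equilibria are (T, Right, m1), (B, Right, m2).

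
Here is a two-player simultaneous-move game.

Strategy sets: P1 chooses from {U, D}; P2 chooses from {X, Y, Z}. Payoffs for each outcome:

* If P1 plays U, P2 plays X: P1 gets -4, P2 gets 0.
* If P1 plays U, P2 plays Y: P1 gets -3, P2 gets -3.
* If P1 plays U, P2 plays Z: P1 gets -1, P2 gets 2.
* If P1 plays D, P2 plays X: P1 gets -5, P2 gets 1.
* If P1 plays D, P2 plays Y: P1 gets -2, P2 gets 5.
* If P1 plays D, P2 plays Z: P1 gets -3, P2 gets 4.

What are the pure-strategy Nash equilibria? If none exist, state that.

For each strategy profile, look for a profitable unilateral deviation.
(U, X): P2 can switch to Z (0 → 2). Not NE.
(U, Y): P1 can switch to D (-3 → -2). Not NE.
(U, Z): P1 gets -1, best alternative -3; P2 gets 2, best alternative 0. No profitable deviation — NE.
(D, X): P1 can switch to U (-5 → -4). Not NE.
(D, Y): P1 gets -2, best alternative -3; P2 gets 5, best alternative 4. No profitable deviation — NE.
(D, Z): P1 can switch to U (-3 → -1). Not NE.

Pure-strategy Nash equilibria: (U, Z) and (D, Y)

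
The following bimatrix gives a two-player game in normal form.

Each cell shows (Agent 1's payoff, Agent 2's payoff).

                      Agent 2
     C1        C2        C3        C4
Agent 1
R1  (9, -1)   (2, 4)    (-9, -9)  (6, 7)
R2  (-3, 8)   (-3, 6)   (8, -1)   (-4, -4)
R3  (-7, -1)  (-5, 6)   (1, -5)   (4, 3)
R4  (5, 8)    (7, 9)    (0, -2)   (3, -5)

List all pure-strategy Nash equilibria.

(R1, C1): Agent 2 can switch to C2 (-1 → 4). Not NE.
(R1, C2): Agent 1 can switch to R4 (2 → 7). Not NE.
(R1, C3): Agent 1 can switch to R2 (-9 → 8). Not NE.
(R1, C4): Agent 1 gets 6, best alternative 4; Agent 2 gets 7, best alternative 4. No profitable deviation — NE.
(R2, C1): Agent 1 can switch to R1 (-3 → 9). Not NE.
(R2, C2): Agent 1 can switch to R1 (-3 → 2). Not NE.
(R2, C3): Agent 2 can switch to C1 (-1 → 8). Not NE.
(R4, C2): Agent 1 gets 7, best alternative 2; Agent 2 gets 9, best alternative 8. No profitable deviation — NE.
(The remaining 8 profiles each have a profitable deviation by the same check.)

Pure-strategy Nash equilibria: (R1, C4) and (R4, C2)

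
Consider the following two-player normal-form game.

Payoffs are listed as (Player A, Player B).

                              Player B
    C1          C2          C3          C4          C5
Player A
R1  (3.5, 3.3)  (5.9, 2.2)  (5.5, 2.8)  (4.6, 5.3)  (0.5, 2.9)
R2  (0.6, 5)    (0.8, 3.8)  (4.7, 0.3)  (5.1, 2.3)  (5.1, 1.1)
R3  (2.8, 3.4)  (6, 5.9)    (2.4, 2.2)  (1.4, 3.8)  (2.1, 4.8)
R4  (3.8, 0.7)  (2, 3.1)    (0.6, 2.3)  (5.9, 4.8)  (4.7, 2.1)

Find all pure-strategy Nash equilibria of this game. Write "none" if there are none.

Pure-strategy Nash equilibria: (R3, C2), (R4, C4)

Check each profile: it is a Nash equilibrium iff no player can strictly gain by switching unilaterally.
(R1, C1): Player A can switch to R4 (3.5 → 3.8). Not NE.
(R1, C2): Player A can switch to R3 (5.9 → 6). Not NE.
(R1, C3): Player B can switch to C1 (2.8 → 3.3). Not NE.
(R1, C4): Player A can switch to R2 (4.6 → 5.1). Not NE.
(R1, C5): Player A can switch to R2 (0.5 → 5.1). Not NE.
(R2, C1): Player A can switch to R1 (0.6 → 3.5). Not NE.
(R2, C2): Player A can switch to R1 (0.8 → 5.9). Not NE.
(R2, C3): Player A can switch to R1 (4.7 → 5.5). Not NE.
(R2, C4): Player A can switch to R4 (5.1 → 5.9). Not NE.
(R2, C5): Player B can switch to C1 (1.1 → 5). Not NE.
(R3, C1): Player A can switch to R1 (2.8 → 3.5). Not NE.
(R3, C2): Player A gets 6, best alternative 5.9; Player B gets 5.9, best alternative 4.8. No profitable deviation — NE.
(R3, C3): Player A can switch to R1 (2.4 → 5.5). Not NE.
(R4, C4): Player A gets 5.9, best alternative 5.1; Player B gets 4.8, best alternative 3.1. No profitable deviation — NE.
(The remaining 6 profiles each have a profitable deviation by the same check.)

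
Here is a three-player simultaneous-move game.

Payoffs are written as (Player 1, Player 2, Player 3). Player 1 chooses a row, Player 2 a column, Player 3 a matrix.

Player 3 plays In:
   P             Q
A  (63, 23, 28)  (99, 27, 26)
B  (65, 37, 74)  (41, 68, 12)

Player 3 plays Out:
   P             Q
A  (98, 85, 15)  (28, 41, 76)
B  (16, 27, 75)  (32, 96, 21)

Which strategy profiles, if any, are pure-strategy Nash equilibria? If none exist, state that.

(B, Q, Out)

Player 1 against (P, In): payoffs 63, 65 → best response B.
Player 1 against (P, Out): payoffs 98, 16 → best response A.
Player 1 against (Q, In): payoffs 99, 41 → best response A.
Player 1 against (Q, Out): payoffs 28, 32 → best response B.
Player 2 against (A, In): payoffs 23, 27 → best response Q.
Player 2 against (A, Out): payoffs 85, 41 → best response P.
Player 2 against (B, In): payoffs 37, 68 → best response Q.
Player 2 against (B, Out): payoffs 27, 96 → best response Q.
Player 3 against (A, P): payoffs 28, 15 → best response In.
Player 3 against (A, Q): payoffs 26, 76 → best response Out.
Player 3 against (B, P): payoffs 74, 75 → best response Out.
Player 3 against (B, Q): payoffs 12, 21 → best response Out.
Mutual best responses: (B, Q, Out).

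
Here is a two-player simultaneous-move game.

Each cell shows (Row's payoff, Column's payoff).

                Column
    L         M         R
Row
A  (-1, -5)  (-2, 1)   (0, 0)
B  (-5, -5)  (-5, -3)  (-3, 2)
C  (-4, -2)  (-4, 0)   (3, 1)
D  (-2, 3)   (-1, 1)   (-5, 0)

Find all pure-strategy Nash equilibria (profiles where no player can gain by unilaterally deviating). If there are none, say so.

Row against L: payoffs -1, -5, -4, -2 → best response A.
Row against M: payoffs -2, -5, -4, -1 → best response D.
Row against R: payoffs 0, -3, 3, -5 → best response C.
Column against A: payoffs -5, 1, 0 → best response M.
Column against B: payoffs -5, -3, 2 → best response R.
Column against C: payoffs -2, 0, 1 → best response R.
Column against D: payoffs 3, 1, 0 → best response L.
Mutual best responses: (C, R).

The unique pure-strategy Nash equilibrium is (C, R).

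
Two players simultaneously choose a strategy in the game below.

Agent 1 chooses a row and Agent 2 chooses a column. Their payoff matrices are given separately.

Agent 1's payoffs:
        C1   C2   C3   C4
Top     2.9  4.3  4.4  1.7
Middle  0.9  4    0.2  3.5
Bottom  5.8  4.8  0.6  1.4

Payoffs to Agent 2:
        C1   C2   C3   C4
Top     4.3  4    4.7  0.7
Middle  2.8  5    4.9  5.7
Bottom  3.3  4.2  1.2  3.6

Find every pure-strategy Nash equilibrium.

(Top, C1): Agent 1 can switch to Bottom (2.9 → 5.8). Not NE.
(Top, C2): Agent 1 can switch to Bottom (4.3 → 4.8). Not NE.
(Top, C3): Agent 1 gets 4.4, best alternative 0.6; Agent 2 gets 4.7, best alternative 4.3. No profitable deviation — NE.
(Top, C4): Agent 1 can switch to Middle (1.7 → 3.5). Not NE.
(Middle, C1): Agent 1 can switch to Top (0.9 → 2.9). Not NE.
(Middle, C2): Agent 1 can switch to Top (4 → 4.3). Not NE.
(Middle, C3): Agent 1 can switch to Top (0.2 → 4.4). Not NE.
(Middle, C4): Agent 1 gets 3.5, best alternative 1.7; Agent 2 gets 5.7, best alternative 5. No profitable deviation — NE.
(Bottom, C1): Agent 2 can switch to C2 (3.3 → 4.2). Not NE.
(Bottom, C2): Agent 1 gets 4.8, best alternative 4.3; Agent 2 gets 4.2, best alternative 3.6. No profitable deviation — NE.
(Bottom, C3): Agent 1 can switch to Top (0.6 → 4.4). Not NE.
(The remaining 1 profile has a profitable deviation by the same check.)

Pure-strategy Nash equilibria: (Top, C3) and (Middle, C4) and (Bottom, C2)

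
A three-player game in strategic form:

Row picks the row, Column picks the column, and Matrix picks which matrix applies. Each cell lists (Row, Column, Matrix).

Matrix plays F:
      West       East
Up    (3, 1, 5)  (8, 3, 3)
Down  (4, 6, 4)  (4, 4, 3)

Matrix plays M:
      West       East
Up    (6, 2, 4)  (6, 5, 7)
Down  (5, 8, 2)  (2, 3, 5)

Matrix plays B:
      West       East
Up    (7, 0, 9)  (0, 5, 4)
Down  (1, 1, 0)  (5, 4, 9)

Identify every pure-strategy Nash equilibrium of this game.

The pure Nash equilibria are (Up, East, M); (Down, West, F); (Down, East, B).

For each player, find the best response to each opponent profile; mutual best responses are the pure NE.
Row against (West, F): payoffs 3, 4 → best response Down.
Row against (West, M): payoffs 6, 5 → best response Up.
Row against (West, B): payoffs 7, 1 → best response Up.
Row against (East, F): payoffs 8, 4 → best response Up.
Row against (East, M): payoffs 6, 2 → best response Up.
Row against (East, B): payoffs 0, 5 → best response Down.
Column against (Up, F): payoffs 1, 3 → best response East.
Column against (Up, M): payoffs 2, 5 → best response East.
Column against (Up, B): payoffs 0, 5 → best response East.
Column against (Down, F): payoffs 6, 4 → best response West.
Column against (Down, M): payoffs 8, 3 → best response West.
Column against (Down, B): payoffs 1, 4 → best response East.
Matrix against (Up, West): payoffs 5, 4, 9 → best response B.
Matrix against (Up, East): payoffs 3, 7, 4 → best response M.
Matrix against (Down, West): payoffs 4, 2, 0 → best response F.
Matrix against (Down, East): payoffs 3, 5, 9 → best response B.
Mutual best responses: (Up, East, M); (Down, West, F); (Down, East, B).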